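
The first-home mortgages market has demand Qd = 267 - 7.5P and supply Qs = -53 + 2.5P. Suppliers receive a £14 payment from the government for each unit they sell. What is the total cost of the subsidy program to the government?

Pre-subsidy: 267 - 7.5P = -53 + 2.5P gives P* = 32, Q* = 27.
With the subsidy, sellers receive Ps = Pb + 14 for each unit, where Pb is the price buyers pay.
Supply in terms of Pb becomes Qs = -53 + 2.5(Pb + 14) = -18 + 2.5Pb. Setting this equal to demand: 267 - 7.5Pb = -18 + 2.5Pb, so Pb = 28.5.
Sellers receive Ps = 28.5 + 14 = 42.5; Q' = 267 − 7.5·28.5 = 53.25.
Government outlay = subsidy × quantity = 14 × 53.25 = 745.5.

Government cost = £745.5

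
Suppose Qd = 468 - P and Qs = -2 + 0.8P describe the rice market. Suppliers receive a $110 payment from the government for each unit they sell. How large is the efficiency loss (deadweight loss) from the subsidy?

Deadweight loss = 24200/9

Pre-subsidy: 468 - P = -2 + 0.8P gives P* = 2350/9, Q* = 1862/9.
With the subsidy, sellers receive Ps = Pb + 110 for each unit, where Pb is the price buyers pay.
Supply in terms of Pb becomes Qs = -2 + 0.8(Pb + 110) = 86 + 0.8Pb. Setting this equal to demand: 468 - Pb = 86 + 0.8Pb, so Pb = 1910/9.
Sellers receive Ps = 1910/9 + 110 = 2900/9; Q' = 468 − 1·(1910/9) = 2302/9.
The subsidy expands output by 2302/9 − 1862/9 = 440/9 past the efficient level; on those units the gap between marginal cost and willingness to pay runs from 0 up to 110.
DWL = ½ × 110 × 440/9 = 24200/9.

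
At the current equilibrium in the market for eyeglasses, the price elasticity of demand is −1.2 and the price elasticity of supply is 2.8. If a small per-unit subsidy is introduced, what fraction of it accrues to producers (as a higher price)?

Producer share = 0.3

For a small subsidy around the equilibrium, the benefit split depends on the relative slopes, which at a point are proportional to the elasticities.
Buyer share = εs/(εs + |εd|) = 2.8/(2.8 + 1.2) = 0.7; seller share = |εd|/(εs + |εd|) = 0.3.
So producers capture 0.3 of the subsidy.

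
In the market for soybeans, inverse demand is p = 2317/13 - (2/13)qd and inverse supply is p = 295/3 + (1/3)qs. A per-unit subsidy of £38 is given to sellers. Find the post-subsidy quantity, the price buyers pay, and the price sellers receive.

q' = 242; buyers pay £141; sellers receive £179

Pre-subsidy: 2317/13 - (2/13)q = 295/3 + (1/3)q gives q* = 164 and p* = 153.
With the subsidy, sellers receive ps = pb + 38 for each unit, where pb is the price buyers pay.
On the curves, pb = 2317/13 - (2/13)q and ps = 295/3 + (1/3)q; the wedge ps − pb = 38 gives 295/3 + (1/3)q − (2317/13 - (2/13)q) = 38, so q' = 242.
Then pb = 2317/13 − (2/13)·242 = 141 and ps = 295/3 + (1/3)·242 = 179.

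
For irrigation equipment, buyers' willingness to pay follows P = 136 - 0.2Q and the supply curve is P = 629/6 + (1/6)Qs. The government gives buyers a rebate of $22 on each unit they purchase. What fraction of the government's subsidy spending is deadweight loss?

DWL / government spending = 6/29

Pre-subsidy: 136 - 0.2Q = 629/6 + (1/6)Q gives Q* = 85 and P* = 119.
With the rebate, buyers effectively pay Pb = Ps − 22, where Ps is the price sellers receive.
On the curves, Pb = 136 - 0.2Q and Ps = 629/6 + (1/6)Q; the wedge Ps − Pb = 22 gives 629/6 + (1/6)Q − (136 - 0.2Q) = 22, so Q' = 145.
Then Pb = 136 − 0.2·145 = 107 and Ps = 629/6 + (1/6)·145 = 129.
ΔCS = ½(85 + 145)(119 − 107) = 1380; ΔPS = ½(85 + 145)(129 − 119) = 1150.
Government spending = 22 × 145 = 3190.
DWL = ½ × 22 × (145 − 85) = 660; fraction = 660 / 3190 = 6/29.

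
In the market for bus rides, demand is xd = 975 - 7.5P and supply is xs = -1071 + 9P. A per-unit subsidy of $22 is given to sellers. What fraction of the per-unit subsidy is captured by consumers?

Consumer share = 6/11

Pre-subsidy: 975 - 7.5P = -1071 + 9P gives P* = 124, x* = 45.
With the subsidy, sellers receive Ps = Pb + 22 for each unit, where Pb is the price buyers pay.
Supply in terms of Pb becomes xs = -1071 + 9(Pb + 22) = -873 + 9Pb. Setting this equal to demand: 975 - 7.5Pb = -873 + 9Pb, so Pb = 112.
Sellers receive Ps = 112 + 22 = 134; x' = 975 − 7.5·112 = 135.
Buyers' price falls by P* − Pb = 124 − 112 = 12; sellers' price rises by Ps − P* = 134 − 124 = 10.
So consumers capture 12/22 = 6/11 of each unit of subsidy.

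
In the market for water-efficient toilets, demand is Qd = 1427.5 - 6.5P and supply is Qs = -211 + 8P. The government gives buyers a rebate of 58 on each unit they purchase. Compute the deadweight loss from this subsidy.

Deadweight loss = 6032

Pre-subsidy: 1427.5 - 6.5P = -211 + 8P gives P* = 113, Q* = 693.
With the rebate, buyers effectively pay Pb = Ps − 58, where Ps is the price sellers receive.
Demand in terms of Ps becomes Qd = 1427.5 − 6.5(Ps − 58) = 1804.5 - 6.5Ps. Setting this equal to supply: 1804.5 - 6.5Ps = -211 + 8Ps, so Ps = 139.
Buyers pay Pb = 139 − 58 = 81; Q' = -211 + 8·139 = 901.
The subsidy expands output by 901 − 693 = 208 past the efficient level; on those units the gap between marginal cost and willingness to pay runs from 0 up to 58.
DWL = ½ × 58 × 208 = 6032.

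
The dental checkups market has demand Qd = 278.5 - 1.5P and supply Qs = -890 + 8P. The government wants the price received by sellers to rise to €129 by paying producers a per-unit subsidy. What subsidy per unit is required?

At a seller price of 129, quantity supplied is -890 + 8·129 = 142.
Buyers absorb 142 only when they pay Pb with 278.5 − 1.5·Pb = 142, i.e. Pb = 91.
s = Ps − Pb = 129 − 91 = 38.

Required subsidy s = €38 per unit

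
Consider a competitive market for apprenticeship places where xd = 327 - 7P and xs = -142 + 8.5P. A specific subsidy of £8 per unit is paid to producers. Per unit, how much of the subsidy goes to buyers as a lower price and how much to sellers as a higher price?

Buyers gain 136/31 per unit; sellers gain 112/31 per unit

Pre-subsidy: 327 - 7P = -142 + 8.5P gives P* = 938/31, x* = 3571/31.
With the subsidy, sellers receive Ps = Pb + 8 for each unit, where Pb is the price buyers pay.
Supply in terms of Pb becomes xs = -142 + 8.5(Pb + 8) = -74 + 8.5Pb. Setting this equal to demand: 327 - 7Pb = -74 + 8.5Pb, so Pb = 802/31.
Sellers receive Ps = 802/31 + 8 = 1050/31; x' = 327 − 7·(802/31) = 4523/31.
Buyers' price falls by P* − Pb = 938/31 − 802/31 = 136/31; sellers' price rises by Ps − P* = 1050/31 − 938/31 = 112/31.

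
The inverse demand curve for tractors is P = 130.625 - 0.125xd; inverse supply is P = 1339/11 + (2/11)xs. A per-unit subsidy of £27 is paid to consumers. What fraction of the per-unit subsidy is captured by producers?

Pre-subsidy: 130.625 - 0.125x = 1339/11 + (2/11)x gives x* = 29 and P* = 127.
With the rebate, buyers effectively pay Pb = Ps − 27, where Ps is the price sellers receive.
On the curves, Pb = 130.625 - 0.125x and Ps = 1339/11 + (2/11)x; the wedge Ps − Pb = 27 gives 1339/11 + (2/11)x − (130.625 - 0.125x) = 27, so x' = 117.
Then Pb = 130.625 − 0.125·117 = 116 and Ps = 1339/11 + (2/11)·117 = 143.
Buyers' price falls by P* − Pb = 127 − 116 = 11; sellers' price rises by Ps − P* = 143 − 127 = 16.
So producers capture 16/27 = 16/27 of each unit of subsidy.

Producer share = 16/27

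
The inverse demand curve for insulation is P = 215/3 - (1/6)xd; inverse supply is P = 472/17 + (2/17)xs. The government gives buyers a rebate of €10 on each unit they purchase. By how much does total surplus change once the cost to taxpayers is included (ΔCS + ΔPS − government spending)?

Net change in total surplus = -5100/29

Pre-subsidy: 215/3 - (1/6)x = 472/17 + (2/17)x gives x* = 4478/29 and P* = 1332/29.
With the rebate, buyers effectively pay Pb = Ps − 10, where Ps is the price sellers receive.
On the curves, Pb = 215/3 - (1/6)x and Ps = 472/17 + (2/17)x; the wedge Ps − Pb = 10 gives 472/17 + (2/17)x − (215/3 - (1/6)x) = 10, so x' = 5498/29.
Then Pb = 215/3 − (1/6)·(5498/29) = 1162/29 and Ps = 472/17 + (2/17)·(5498/29) = 1452/29.
ΔCS = ½(4478/29 + 5498/29)(1332/29 − 1162/29) = 29240/29; ΔPS = ½(4478/29 + 5498/29)(1452/29 − 1332/29) = 20640/29.
Government spending = 10 × 5498/29 = 54980/29.
Net change = 29240/29 + 20640/29 − 54980/29 = -5100/29. The loss equals the DWL triangle ½·10·1020/29.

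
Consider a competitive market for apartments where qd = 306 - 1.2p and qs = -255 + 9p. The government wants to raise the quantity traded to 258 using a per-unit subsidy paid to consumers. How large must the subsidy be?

At q = 258, invert demand for the buyer price: pb = (306 − 258)/1.2 = 40; invert supply for the seller price: ps = (258 − (-255))/9 = 57.
The subsidy must fill the gap: s = ps − pb = 57 − 40 = 17.

Required subsidy s = 17 per unit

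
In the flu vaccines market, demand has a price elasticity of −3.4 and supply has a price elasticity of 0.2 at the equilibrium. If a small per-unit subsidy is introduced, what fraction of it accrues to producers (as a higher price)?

For a small subsidy around the equilibrium, the benefit split depends on the relative slopes, which at a point are proportional to the elasticities.
Buyer share = εs/(εs + |εd|) = 0.2/(0.2 + 3.4) = 1/18; seller share = |εd|/(εs + |εd|) = 17/18.
So producers capture 17/18 of the subsidy.

Producer share = 17/18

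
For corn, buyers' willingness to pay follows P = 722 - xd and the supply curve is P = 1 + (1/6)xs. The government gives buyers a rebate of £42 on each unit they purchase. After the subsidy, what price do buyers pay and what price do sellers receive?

Pre-subsidy: 722 - x = 1 + (1/6)x gives x* = 618 and P* = 104.
With the rebate, buyers effectively pay Pb = Ps − 42, where Ps is the price sellers receive.
On the curves, Pb = 722 - x and Ps = 1 + (1/6)x; the wedge Ps − Pb = 42 gives 1 + (1/6)x − (722 - x) = 42, so x' = 654.
Then Pb = 722 − 1·654 = 68 and Ps = 1 + (1/6)·654 = 110.

Buyers pay £68; sellers receive £110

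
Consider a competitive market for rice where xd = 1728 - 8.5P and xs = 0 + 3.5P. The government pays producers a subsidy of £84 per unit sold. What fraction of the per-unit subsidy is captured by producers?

Pre-subsidy: 1728 - 8.5P = 0 + 3.5P gives P* = 144, x* = 504.
With the subsidy, sellers receive Ps = Pb + 84 for each unit, where Pb is the price buyers pay.
Supply in terms of Pb becomes xs = 0 + 3.5(Pb + 84) = 294 + 3.5Pb. Setting this equal to demand: 1728 - 8.5Pb = 294 + 3.5Pb, so Pb = 119.5.
Sellers receive Ps = 119.5 + 84 = 203.5; x' = 1728 − 8.5·119.5 = 712.25.
Buyers' price falls by P* − Pb = 144 − 119.5 = 24.5; sellers' price rises by Ps − P* = 203.5 − 144 = 59.5.
So producers capture 59.5/84 = 17/24 of each unit of subsidy.

Producer share = 17/24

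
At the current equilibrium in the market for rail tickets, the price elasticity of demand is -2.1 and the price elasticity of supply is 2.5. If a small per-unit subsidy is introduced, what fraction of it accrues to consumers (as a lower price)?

Consumer share = 25/46

For a small subsidy around the equilibrium, the benefit split depends on the relative slopes, which at a point are proportional to the elasticities.
Buyer share = εs/(εs + |εd|) = 2.5/(2.5 + 2.1) = 25/46; seller share = |εd|/(εs + |εd|) = 21/46.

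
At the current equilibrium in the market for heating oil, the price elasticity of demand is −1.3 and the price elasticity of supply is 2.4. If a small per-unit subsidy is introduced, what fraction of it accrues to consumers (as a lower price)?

Consumer share = 24/37

For a small subsidy around the equilibrium, the benefit split depends on the relative slopes, which at a point are proportional to the elasticities.
Buyer share = εs/(εs + |εd|) = 2.4/(2.4 + 1.3) = 24/37; seller share = |εd|/(εs + |εd|) = 13/37.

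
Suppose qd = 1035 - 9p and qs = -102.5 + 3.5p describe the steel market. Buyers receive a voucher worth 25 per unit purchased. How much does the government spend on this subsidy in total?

Government cost = 6975

Pre-subsidy: 1035 - 9p = -102.5 + 3.5p gives p* = 91, q* = 216.
With the rebate, buyers effectively pay pb = ps − 25, where ps is the price sellers receive.
Demand in terms of ps becomes qd = 1035 − 9(ps − 25) = 1260 - 9ps. Setting this equal to supply: 1260 - 9ps = -102.5 + 3.5ps, so ps = 109.
Buyers pay pb = 109 − 25 = 84; q' = -102.5 + 3.5·109 = 279.
Government outlay = subsidy × quantity = 25 × 279 = 6975.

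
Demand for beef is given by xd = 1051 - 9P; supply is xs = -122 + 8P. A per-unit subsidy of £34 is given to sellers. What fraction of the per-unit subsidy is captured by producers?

Pre-subsidy: 1051 - 9P = -122 + 8P gives P* = 69, x* = 430.
With the subsidy, sellers receive Ps = Pb + 34 for each unit, where Pb is the price buyers pay.
Supply in terms of Pb becomes xs = -122 + 8(Pb + 34) = 150 + 8Pb. Setting this equal to demand: 1051 - 9Pb = 150 + 8Pb, so Pb = 53.
Sellers receive Ps = 53 + 34 = 87; x' = 1051 − 9·53 = 574.
Buyers' price falls by P* − Pb = 69 − 53 = 16; sellers' price rises by Ps − P* = 87 − 69 = 18.
So producers capture 18/34 = 9/17 of each unit of subsidy.

Producer share = 9/17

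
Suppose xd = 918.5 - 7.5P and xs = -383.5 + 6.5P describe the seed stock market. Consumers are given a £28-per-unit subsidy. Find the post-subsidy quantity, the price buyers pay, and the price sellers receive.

x' = 318.5; buyers pay £80; sellers receive £108

Pre-subsidy: 918.5 - 7.5P = -383.5 + 6.5P gives P* = 93, x* = 221.
With the rebate, buyers effectively pay Pb = Ps − 28, where Ps is the price sellers receive.
Demand in terms of Ps becomes xd = 918.5 − 7.5(Ps − 28) = 1128.5 - 7.5Ps. Setting this equal to supply: 1128.5 - 7.5Ps = -383.5 + 6.5Ps, so Ps = 108.
Buyers pay Pb = 108 − 28 = 80; x' = -383.5 + 6.5·108 = 318.5.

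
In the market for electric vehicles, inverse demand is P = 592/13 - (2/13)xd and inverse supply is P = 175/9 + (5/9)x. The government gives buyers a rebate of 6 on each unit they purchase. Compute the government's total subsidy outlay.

Pre-subsidy: 592/13 - (2/13)x = 175/9 + (5/9)x gives x* = 3053/83 and P* = 3310/83.
With the rebate, buyers effectively pay Pb = Ps − 6, where Ps is the price sellers receive.
On the curves, Pb = 592/13 - (2/13)x and Ps = 175/9 + (5/9)x; the wedge Ps − Pb = 6 gives 175/9 + (5/9)x − (592/13 - (2/13)x) = 6, so x' = 3755/83.
Then Pb = 592/13 − (2/13)·(3755/83) = 3202/83 and Ps = 175/9 + (5/9)·(3755/83) = 3700/83.
Government outlay = subsidy × quantity = 6 × 3755/83 = 22530/83.

Government cost = 22530/83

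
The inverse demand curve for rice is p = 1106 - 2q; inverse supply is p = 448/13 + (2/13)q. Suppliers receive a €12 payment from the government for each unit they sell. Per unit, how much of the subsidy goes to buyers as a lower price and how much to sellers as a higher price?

Pre-subsidy: 1106 - 2q = 448/13 + (2/13)q gives q* = 497.5 and p* = 111.
With the subsidy, sellers receive ps = pb + 12 for each unit, where pb is the price buyers pay.
On the curves, pb = 1106 - 2q and ps = 448/13 + (2/13)q; the wedge ps − pb = 12 gives 448/13 + (2/13)q − (1106 - 2q) = 12, so q' = 7043/14.
Then pb = 1106 − 2·(7043/14) = 699/7 and ps = 448/13 + (2/13)·(7043/14) = 783/7.
Buyers' price falls by p* − pb = 111 − 699/7 = 78/7; sellers' price rises by ps − p* = 783/7 − 111 = 6/7.

Buyers gain 78/7 per unit; sellers gain 6/7 per unit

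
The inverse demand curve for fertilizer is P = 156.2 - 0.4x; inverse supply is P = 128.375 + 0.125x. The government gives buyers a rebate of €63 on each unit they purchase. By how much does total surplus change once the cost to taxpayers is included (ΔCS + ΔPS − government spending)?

Pre-subsidy: 156.2 - 0.4x = 128.375 + 0.125x gives x* = 53 and P* = 135.
With the rebate, buyers effectively pay Pb = Ps − 63, where Ps is the price sellers receive.
On the curves, Pb = 156.2 - 0.4x and Ps = 128.375 + 0.125x; the wedge Ps − Pb = 63 gives 128.375 + 0.125x − (156.2 - 0.4x) = 63, so x' = 173.
Then Pb = 156.2 − 0.4·173 = 87 and Ps = 128.375 + 0.125·173 = 150.
ΔCS = ½(53 + 173)(135 − 87) = 5424; ΔPS = ½(53 + 173)(150 − 135) = 1695.
Government spending = 63 × 173 = 10899.
Net change = 5424 + 1695 − 10899 = -3780. The loss equals the DWL triangle ½·63·120.

Net change in total surplus = -€3780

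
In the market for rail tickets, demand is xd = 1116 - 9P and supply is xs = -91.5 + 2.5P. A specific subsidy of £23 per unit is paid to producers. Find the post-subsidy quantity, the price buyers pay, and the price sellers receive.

x' = 216; buyers pay £100; sellers receive £123

Pre-subsidy: 1116 - 9P = -91.5 + 2.5P gives P* = 105, x* = 171.
With the subsidy, sellers receive Ps = Pb + 23 for each unit, where Pb is the price buyers pay.
Supply in terms of Pb becomes xs = -91.5 + 2.5(Pb + 23) = -34 + 2.5Pb. Setting this equal to demand: 1116 - 9Pb = -34 + 2.5Pb, so Pb = 100.
Sellers receive Ps = 100 + 23 = 123; x' = 1116 − 9·100 = 216.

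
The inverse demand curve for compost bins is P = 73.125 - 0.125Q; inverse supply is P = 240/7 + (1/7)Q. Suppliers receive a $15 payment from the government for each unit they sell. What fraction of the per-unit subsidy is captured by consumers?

Pre-subsidy: 73.125 - 0.125Q = 240/7 + (1/7)Q gives Q* = 145 and P* = 55.
With the subsidy, sellers receive Ps = Pb + 15 for each unit, where Pb is the price buyers pay.
On the curves, Pb = 73.125 - 0.125Q and Ps = 240/7 + (1/7)Q; the wedge Ps − Pb = 15 gives 240/7 + (1/7)Q − (73.125 - 0.125Q) = 15, so Q' = 201.
Then Pb = 73.125 − 0.125·201 = 48 and Ps = 240/7 + (1/7)·201 = 63.
Buyers' price falls by P* − Pb = 55 − 48 = 7; sellers' price rises by Ps − P* = 63 − 55 = 8.
So consumers capture 7/15 = 7/15 of each unit of subsidy.

Consumer share = 7/15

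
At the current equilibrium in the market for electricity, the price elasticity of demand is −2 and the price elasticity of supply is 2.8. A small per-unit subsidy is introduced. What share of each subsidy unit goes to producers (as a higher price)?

For a small subsidy around the equilibrium, the benefit split depends on the relative slopes, which at a point are proportional to the elasticities.
Buyer share = εs/(εs + |εd|) = 2.8/(2.8 + 2) = 7/12; seller share = |εd|/(εs + |εd|) = 5/12.
So producers capture 5/12 of the subsidy.

Producer share = 5/12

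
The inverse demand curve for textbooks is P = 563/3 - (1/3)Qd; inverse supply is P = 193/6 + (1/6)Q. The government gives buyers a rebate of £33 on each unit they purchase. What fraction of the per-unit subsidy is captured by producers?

Pre-subsidy: 563/3 - (1/3)Q = 193/6 + (1/6)Q gives Q* = 311 and P* = 84.
With the rebate, buyers effectively pay Pb = Ps − 33, where Ps is the price sellers receive.
On the curves, Pb = 563/3 - (1/3)Q and Ps = 193/6 + (1/6)Q; the wedge Ps − Pb = 33 gives 193/6 + (1/6)Q − (563/3 - (1/3)Q) = 33, so Q' = 377.
Then Pb = 563/3 − (1/3)·377 = 62 and Ps = 193/6 + (1/6)·377 = 95.
Buyers' price falls by P* − Pb = 84 − 62 = 22; sellers' price rises by Ps − P* = 95 − 84 = 11.
So producers capture 11/33 = 1/3 of each unit of subsidy.

Producer share = 1/3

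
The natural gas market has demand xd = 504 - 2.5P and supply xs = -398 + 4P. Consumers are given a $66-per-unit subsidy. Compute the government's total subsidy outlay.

Pre-subsidy: 504 - 2.5P = -398 + 4P gives P* = 1804/13, x* = 2042/13.
With the rebate, buyers effectively pay Pb = Ps − 66, where Ps is the price sellers receive.
Demand in terms of Ps becomes xd = 504 − 2.5(Ps − 66) = 669 - 2.5Ps. Setting this equal to supply: 669 - 2.5Ps = -398 + 4Ps, so Ps = 2134/13.
Buyers pay Pb = 2134/13 − 66 = 1276/13; x' = -398 + 4·(2134/13) = 3362/13.
Government outlay = subsidy × quantity = 66 × 3362/13 = 221892/13.

Government cost = 221892/13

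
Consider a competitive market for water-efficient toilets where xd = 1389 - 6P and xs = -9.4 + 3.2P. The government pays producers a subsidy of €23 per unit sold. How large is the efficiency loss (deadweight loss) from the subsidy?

Deadweight loss = €552

Pre-subsidy: 1389 - 6P = -9.4 + 3.2P gives P* = 152, x* = 477.
With the subsidy, sellers receive Ps = Pb + 23 for each unit, where Pb is the price buyers pay.
Supply in terms of Pb becomes xs = -9.4 + 3.2(Pb + 23) = 64.2 + 3.2Pb. Setting this equal to demand: 1389 - 6Pb = 64.2 + 3.2Pb, so Pb = 144.
Sellers receive Ps = 144 + 23 = 167; x' = 1389 − 6·144 = 525.
The subsidy expands output by 525 − 477 = 48 past the efficient level; on those units the gap between marginal cost and willingness to pay runs from 0 up to 23.
DWL = ½ × 23 × 48 = 552.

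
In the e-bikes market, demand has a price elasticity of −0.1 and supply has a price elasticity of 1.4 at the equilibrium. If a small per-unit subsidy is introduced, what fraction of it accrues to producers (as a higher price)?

Producer share = 1/15

For a small subsidy around the equilibrium, the benefit split depends on the relative slopes, which at a point are proportional to the elasticities.
Buyer share = εs/(εs + |εd|) = 1.4/(1.4 + 0.1) = 14/15; seller share = |εd|/(εs + |εd|) = 1/15.
So producers capture 1/15 of the subsidy.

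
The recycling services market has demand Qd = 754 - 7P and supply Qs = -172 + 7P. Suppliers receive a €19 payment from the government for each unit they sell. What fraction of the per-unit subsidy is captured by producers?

Pre-subsidy: 754 - 7P = -172 + 7P gives P* = 463/7, Q* = 291.
With the subsidy, sellers receive Ps = Pb + 19 for each unit, where Pb is the price buyers pay.
Supply in terms of Pb becomes Qs = -172 + 7(Pb + 19) = -39 + 7Pb. Setting this equal to demand: 754 - 7Pb = -39 + 7Pb, so Pb = 793/14.
Sellers receive Ps = 793/14 + 19 = 1059/14; Q' = 754 − 7·(793/14) = 357.5.
Buyers' price falls by P* − Pb = 463/7 − 793/14 = 9.5; sellers' price rises by Ps − P* = 1059/14 − 463/7 = 9.5.
So producers capture 9.5/19 = 0.5 of each unit of subsidy.

Producer share = 0.5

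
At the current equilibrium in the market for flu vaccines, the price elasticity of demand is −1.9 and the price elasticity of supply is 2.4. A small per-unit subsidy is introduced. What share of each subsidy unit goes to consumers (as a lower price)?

Consumer share = 24/43

For a small subsidy around the equilibrium, the benefit split depends on the relative slopes, which at a point are proportional to the elasticities.
Buyer share = εs/(εs + |εd|) = 2.4/(2.4 + 1.9) = 24/43; seller share = |εd|/(εs + |εd|) = 19/43.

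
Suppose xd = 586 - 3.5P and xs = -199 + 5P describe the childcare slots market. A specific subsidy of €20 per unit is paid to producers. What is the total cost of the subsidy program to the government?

Pre-subsidy: 586 - 3.5P = -199 + 5P gives P* = 1570/17, x* = 4467/17.
With the subsidy, sellers receive Ps = Pb + 20 for each unit, where Pb is the price buyers pay.
Supply in terms of Pb becomes xs = -199 + 5(Pb + 20) = -99 + 5Pb. Setting this equal to demand: 586 - 3.5Pb = -99 + 5Pb, so Pb = 1370/17.
Sellers receive Ps = 1370/17 + 20 = 1710/17; x' = 586 − 3.5·(1370/17) = 5167/17.
Government outlay = subsidy × quantity = 20 × 5167/17 = 103340/17.

Government cost = 103340/17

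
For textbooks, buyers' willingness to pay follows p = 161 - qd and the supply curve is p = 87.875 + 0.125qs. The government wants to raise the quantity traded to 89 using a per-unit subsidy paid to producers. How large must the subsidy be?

At q = 89, from the demand curve buyers pay pb = 161 − 1·89 = 72; from the supply curve sellers need ps = 87.875 + 0.125·89 = 99.
The subsidy must fill the gap: s = ps − pb = 99 − 72 = 27.

Required subsidy s = 27 per unit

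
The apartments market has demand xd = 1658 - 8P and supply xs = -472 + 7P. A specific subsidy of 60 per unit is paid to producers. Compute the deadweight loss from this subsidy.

Deadweight loss = 6720

Pre-subsidy: 1658 - 8P = -472 + 7P gives P* = 142, x* = 522.
With the subsidy, sellers receive Ps = Pb + 60 for each unit, where Pb is the price buyers pay.
Supply in terms of Pb becomes xs = -472 + 7(Pb + 60) = -52 + 7Pb. Setting this equal to demand: 1658 - 8Pb = -52 + 7Pb, so Pb = 114.
Sellers receive Ps = 114 + 60 = 174; x' = 1658 − 8·114 = 746.
The subsidy expands output by 746 − 522 = 224 past the efficient level; on those units the gap between marginal cost and willingness to pay runs from 0 up to 60.
DWL = ½ × 60 × 224 = 6720.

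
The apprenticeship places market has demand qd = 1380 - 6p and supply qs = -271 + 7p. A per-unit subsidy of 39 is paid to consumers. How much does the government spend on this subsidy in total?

Pre-subsidy: 1380 - 6p = -271 + 7p gives p* = 127, q* = 618.
With the rebate, buyers effectively pay pb = ps − 39, where ps is the price sellers receive.
Demand in terms of ps becomes qd = 1380 − 6(ps − 39) = 1614 - 6ps. Setting this equal to supply: 1614 - 6ps = -271 + 7ps, so ps = 145.
Buyers pay pb = 145 − 39 = 106; q' = -271 + 7·145 = 744.
Government outlay = subsidy × quantity = 39 × 744 = 29016.

Government cost = 29016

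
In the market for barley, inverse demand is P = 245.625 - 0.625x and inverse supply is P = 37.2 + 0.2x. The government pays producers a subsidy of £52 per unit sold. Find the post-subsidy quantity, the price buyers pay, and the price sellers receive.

x' = 947/3; buyers pay 145/3; sellers receive 301/3

Pre-subsidy: 245.625 - 0.625x = 37.2 + 0.2x gives x* = 2779/11 and P* = 965/11.
With the subsidy, sellers receive Ps = Pb + 52 for each unit, where Pb is the price buyers pay.
On the curves, Pb = 245.625 - 0.625x and Ps = 37.2 + 0.2x; the wedge Ps − Pb = 52 gives 37.2 + 0.2x − (245.625 - 0.625x) = 52, so x' = 947/3.
Then Pb = 245.625 − 0.625·(947/3) = 145/3 and Ps = 37.2 + 0.2·(947/3) = 301/3.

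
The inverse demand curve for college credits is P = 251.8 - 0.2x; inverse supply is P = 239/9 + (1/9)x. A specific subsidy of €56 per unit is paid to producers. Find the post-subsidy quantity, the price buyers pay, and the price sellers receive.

Pre-subsidy: 251.8 - 0.2x = 239/9 + (1/9)x gives x* = 724 and P* = 107.
With the subsidy, sellers receive Ps = Pb + 56 for each unit, where Pb is the price buyers pay.
On the curves, Pb = 251.8 - 0.2x and Ps = 239/9 + (1/9)x; the wedge Ps − Pb = 56 gives 239/9 + (1/9)x − (251.8 - 0.2x) = 56, so x' = 904.
Then Pb = 251.8 − 0.2·904 = 71 and Ps = 239/9 + (1/9)·904 = 127.

x' = 904; buyers pay €71; sellers receive €127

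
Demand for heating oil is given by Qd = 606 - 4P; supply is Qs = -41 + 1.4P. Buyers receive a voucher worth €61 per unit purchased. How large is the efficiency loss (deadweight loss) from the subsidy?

Pre-subsidy: 606 - 4P = -41 + 1.4P gives P* = 3235/27, Q* = 3422/27.
With the rebate, buyers effectively pay Pb = Ps − 61, where Ps is the price sellers receive.
Demand in terms of Ps becomes Qd = 606 − 4(Ps − 61) = 850 - 4Ps. Setting this equal to supply: 850 - 4Ps = -41 + 1.4Ps, so Ps = 165.
Buyers pay Pb = 165 − 61 = 104; Q' = -41 + 1.4·165 = 190.
The subsidy expands output by 190 − 3422/27 = 1708/27 past the efficient level; on those units the gap between marginal cost and willingness to pay runs from 0 up to 61.
DWL = ½ × 61 × 1708/27 = 52094/27.

Deadweight loss = 52094/27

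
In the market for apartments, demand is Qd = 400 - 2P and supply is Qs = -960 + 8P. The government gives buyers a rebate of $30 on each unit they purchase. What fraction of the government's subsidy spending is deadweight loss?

Pre-subsidy: 400 - 2P = -960 + 8P gives P* = 136, Q* = 128.
With the rebate, buyers effectively pay Pb = Ps − 30, where Ps is the price sellers receive.
Demand in terms of Ps becomes Qd = 400 − 2(Ps − 30) = 460 - 2Ps. Setting this equal to supply: 460 - 2Ps = -960 + 8Ps, so Ps = 142.
Buyers pay Pb = 142 − 30 = 112; Q' = -960 + 8·142 = 176.
ΔCS = ½(128 + 176)(136 − 112) = 3648; ΔPS = ½(128 + 176)(142 − 136) = 912.
Government spending = 30 × 176 = 5280.
DWL = ½ × 30 × (176 − 128) = 720; fraction = 720 / 5280 = 3/22.

DWL / government spending = 3/22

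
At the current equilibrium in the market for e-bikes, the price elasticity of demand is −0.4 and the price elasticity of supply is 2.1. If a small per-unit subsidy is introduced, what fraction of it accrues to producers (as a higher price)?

Producer share = 0.16

For a small subsidy around the equilibrium, the benefit split depends on the relative slopes, which at a point are proportional to the elasticities.
Buyer share = εs/(εs + |εd|) = 2.1/(2.1 + 0.4) = 0.84; seller share = |εd|/(εs + |εd|) = 0.16.
So producers capture 0.16 of the subsidy.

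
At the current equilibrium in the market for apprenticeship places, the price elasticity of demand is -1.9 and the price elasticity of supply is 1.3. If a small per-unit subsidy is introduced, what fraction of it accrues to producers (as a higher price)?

Producer share = 0.59375

For a small subsidy around the equilibrium, the benefit split depends on the relative slopes, which at a point are proportional to the elasticities.
Buyer share = εs/(εs + |εd|) = 1.3/(1.3 + 1.9) = 0.40625; seller share = |εd|/(εs + |εd|) = 0.59375.
So producers capture 0.59375 of the subsidy.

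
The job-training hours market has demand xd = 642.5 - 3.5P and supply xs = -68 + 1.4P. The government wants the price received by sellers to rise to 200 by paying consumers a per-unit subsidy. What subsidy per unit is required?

Required subsidy s = 77 per unit

At a seller price of 200, quantity supplied is -68 + 1.4·200 = 212.
Buyers absorb 212 only when they pay Pb with 642.5 − 3.5·Pb = 212, i.e. Pb = 123.
s = Ps − Pb = 200 − 123 = 77.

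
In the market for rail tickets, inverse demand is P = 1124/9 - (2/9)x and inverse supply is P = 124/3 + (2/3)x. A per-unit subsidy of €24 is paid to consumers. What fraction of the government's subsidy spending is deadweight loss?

Pre-subsidy: 1124/9 - (2/9)x = 124/3 + (2/3)x gives x* = 94 and P* = 104.
With the rebate, buyers effectively pay Pb = Ps − 24, where Ps is the price sellers receive.
On the curves, Pb = 1124/9 - (2/9)x and Ps = 124/3 + (2/3)x; the wedge Ps − Pb = 24 gives 124/3 + (2/3)x − (1124/9 - (2/9)x) = 24, so x' = 121.
Then Pb = 1124/9 − (2/9)·121 = 98 and Ps = 124/3 + (2/3)·121 = 122.
ΔCS = ½(94 + 121)(104 − 98) = 645; ΔPS = ½(94 + 121)(122 − 104) = 1935.
Government spending = 24 × 121 = 2904.
DWL = ½ × 24 × (121 − 94) = 324; fraction = 324 / 2904 = 27/242.

DWL / government spending = 27/242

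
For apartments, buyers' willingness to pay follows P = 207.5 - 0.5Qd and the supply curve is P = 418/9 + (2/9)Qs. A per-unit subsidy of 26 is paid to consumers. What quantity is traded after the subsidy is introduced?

Pre-subsidy: 207.5 - 0.5Q = 418/9 + (2/9)Q gives Q* = 223 and P* = 96.
With the rebate, buyers effectively pay Pb = Ps − 26, where Ps is the price sellers receive.
On the curves, Pb = 207.5 - 0.5Q and Ps = 418/9 + (2/9)Q; the wedge Ps − Pb = 26 gives 418/9 + (2/9)Q − (207.5 - 0.5Q) = 26, so Q' = 259.
Then Pb = 207.5 − 0.5·259 = 78 and Ps = 418/9 + (2/9)·259 = 104.

Q' = 259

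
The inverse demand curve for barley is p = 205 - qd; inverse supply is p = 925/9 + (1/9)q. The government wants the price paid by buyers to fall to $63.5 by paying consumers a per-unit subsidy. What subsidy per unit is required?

At a buyer price of 63.5, quantity demanded is 205 − 1·63.5 = 141.5.
Sellers supply 141.5 only when they receive ps = 925/9 + (1/9)·141.5 = 118.5.
s = ps − pb = 118.5 − 63.5 = 55.

Required subsidy s = $55 per unit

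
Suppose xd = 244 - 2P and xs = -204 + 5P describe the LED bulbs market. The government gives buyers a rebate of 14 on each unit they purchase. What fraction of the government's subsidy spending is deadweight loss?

DWL / government spending = 5/68

Pre-subsidy: 244 - 2P = -204 + 5P gives P* = 64, x* = 116.
With the rebate, buyers effectively pay Pb = Ps − 14, where Ps is the price sellers receive.
Demand in terms of Ps becomes xd = 244 − 2(Ps − 14) = 272 - 2Ps. Setting this equal to supply: 272 - 2Ps = -204 + 5Ps, so Ps = 68.
Buyers pay Pb = 68 − 14 = 54; x' = -204 + 5·68 = 136.
ΔCS = ½(116 + 136)(64 − 54) = 1260; ΔPS = ½(116 + 136)(68 − 64) = 504.
Government spending = 14 × 136 = 1904.
DWL = ½ × 14 × (136 − 116) = 140; fraction = 140 / 1904 = 5/68.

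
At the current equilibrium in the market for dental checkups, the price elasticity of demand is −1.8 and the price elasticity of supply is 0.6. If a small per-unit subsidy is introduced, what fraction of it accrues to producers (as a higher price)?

For a small subsidy around the equilibrium, the benefit split depends on the relative slopes, which at a point are proportional to the elasticities.
Buyer share = εs/(εs + |εd|) = 0.6/(0.6 + 1.8) = 0.25; seller share = |εd|/(εs + |εd|) = 0.75.
So producers capture 0.75 of the subsidy.

Producer share = 0.75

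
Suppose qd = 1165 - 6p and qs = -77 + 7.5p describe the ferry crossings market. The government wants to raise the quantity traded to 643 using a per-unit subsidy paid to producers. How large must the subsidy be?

Required subsidy s = 9 per unit

At q = 643, invert demand for the buyer price: pb = (1165 − 643)/6 = 87; invert supply for the seller price: ps = (643 − (-77))/7.5 = 96.
The subsidy must fill the gap: s = ps − pb = 96 − 87 = 9.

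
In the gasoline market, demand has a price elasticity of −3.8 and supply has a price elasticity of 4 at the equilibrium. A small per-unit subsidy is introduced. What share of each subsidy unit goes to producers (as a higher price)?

For a small subsidy around the equilibrium, the benefit split depends on the relative slopes, which at a point are proportional to the elasticities.
Buyer share = εs/(εs + |εd|) = 4/(4 + 3.8) = 20/39; seller share = |εd|/(εs + |εd|) = 19/39.
So producers capture 19/39 of the subsidy.

Producer share = 19/39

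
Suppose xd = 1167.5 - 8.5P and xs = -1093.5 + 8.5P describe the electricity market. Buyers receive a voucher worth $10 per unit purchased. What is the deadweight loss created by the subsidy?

Deadweight loss = $212.5

Pre-subsidy: 1167.5 - 8.5P = -1093.5 + 8.5P gives P* = 133, x* = 37.
With the rebate, buyers effectively pay Pb = Ps − 10, where Ps is the price sellers receive.
Demand in terms of Ps becomes xd = 1167.5 − 8.5(Ps − 10) = 1252.5 - 8.5Ps. Setting this equal to supply: 1252.5 - 8.5Ps = -1093.5 + 8.5Ps, so Ps = 138.
Buyers pay Pb = 138 − 10 = 128; x' = -1093.5 + 8.5·138 = 79.5.
The subsidy expands output by 79.5 − 37 = 42.5 past the efficient level; on those units the gap between marginal cost and willingness to pay runs from 0 up to 10.
DWL = ½ × 10 × 42.5 = 212.5.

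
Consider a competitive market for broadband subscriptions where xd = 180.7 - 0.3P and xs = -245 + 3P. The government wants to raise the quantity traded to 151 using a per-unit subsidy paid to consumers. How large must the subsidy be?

Required subsidy s = 33 per unit

At x = 151, invert demand for the buyer price: Pb = (180.7 − 151)/0.3 = 99; invert supply for the seller price: Ps = (151 − (-245))/3 = 132.
The subsidy must fill the gap: s = Ps − Pb = 132 − 99 = 33.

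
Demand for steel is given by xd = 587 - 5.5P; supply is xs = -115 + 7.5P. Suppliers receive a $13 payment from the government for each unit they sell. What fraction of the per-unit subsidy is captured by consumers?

Pre-subsidy: 587 - 5.5P = -115 + 7.5P gives P* = 54, x* = 290.
With the subsidy, sellers receive Ps = Pb + 13 for each unit, where Pb is the price buyers pay.
Supply in terms of Pb becomes xs = -115 + 7.5(Pb + 13) = -17.5 + 7.5Pb. Setting this equal to demand: 587 - 5.5Pb = -17.5 + 7.5Pb, so Pb = 46.5.
Sellers receive Ps = 46.5 + 13 = 59.5; x' = 587 − 5.5·46.5 = 331.25.
Buyers' price falls by P* − Pb = 54 − 46.5 = 7.5; sellers' price rises by Ps − P* = 59.5 − 54 = 5.5.
So consumers capture 7.5/13 = 15/26 of each unit of subsidy.

Consumer share = 15/26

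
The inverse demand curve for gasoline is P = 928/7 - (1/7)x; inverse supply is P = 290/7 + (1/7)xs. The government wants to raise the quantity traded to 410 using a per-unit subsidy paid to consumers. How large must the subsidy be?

Required subsidy s = 26 per unit

At x = 410, from the demand curve buyers pay Pb = 928/7 − (1/7)·410 = 74; from the supply curve sellers need Ps = 290/7 + (1/7)·410 = 100.
The subsidy must fill the gap: s = Ps − Pb = 100 − 74 = 26.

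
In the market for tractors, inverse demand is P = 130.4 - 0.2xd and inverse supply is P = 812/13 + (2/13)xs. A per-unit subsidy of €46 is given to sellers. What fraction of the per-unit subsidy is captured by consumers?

Pre-subsidy: 130.4 - 0.2x = 812/13 + (2/13)x gives x* = 192 and P* = 92.
With the subsidy, sellers receive Ps = Pb + 46 for each unit, where Pb is the price buyers pay.
On the curves, Pb = 130.4 - 0.2x and Ps = 812/13 + (2/13)x; the wedge Ps − Pb = 46 gives 812/13 + (2/13)x − (130.4 - 0.2x) = 46, so x' = 322.
Then Pb = 130.4 − 0.2·322 = 66 and Ps = 812/13 + (2/13)·322 = 112.
Buyers' price falls by P* − Pb = 92 − 66 = 26; sellers' price rises by Ps − P* = 112 − 92 = 20.
So consumers capture 26/46 = 13/23 of each unit of subsidy.

Consumer share = 13/23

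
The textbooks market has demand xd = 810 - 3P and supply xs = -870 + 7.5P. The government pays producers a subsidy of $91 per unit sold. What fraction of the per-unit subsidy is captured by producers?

Pre-subsidy: 810 - 3P = -870 + 7.5P gives P* = 160, x* = 330.
With the subsidy, sellers receive Ps = Pb + 91 for each unit, where Pb is the price buyers pay.
Supply in terms of Pb becomes xs = -870 + 7.5(Pb + 91) = -187.5 + 7.5Pb. Setting this equal to demand: 810 - 3Pb = -187.5 + 7.5Pb, so Pb = 95.
Sellers receive Ps = 95 + 91 = 186; x' = 810 − 3·95 = 525.
Buyers' price falls by P* − Pb = 160 − 95 = 65; sellers' price rises by Ps − P* = 186 − 160 = 26.
So producers capture 26/91 = 2/7 of each unit of subsidy.

Producer share = 2/7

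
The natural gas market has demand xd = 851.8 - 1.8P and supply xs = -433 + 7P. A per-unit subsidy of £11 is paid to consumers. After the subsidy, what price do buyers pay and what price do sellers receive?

Buyers pay £137.25; sellers receive £148.25

Pre-subsidy: 851.8 - 1.8P = -433 + 7P gives P* = 146, x* = 589.
With the rebate, buyers effectively pay Pb = Ps − 11, where Ps is the price sellers receive.
Demand in terms of Ps becomes xd = 851.8 − 1.8(Ps − 11) = 871.6 - 1.8Ps. Setting this equal to supply: 871.6 - 1.8Ps = -433 + 7Ps, so Ps = 148.25.
Buyers pay Pb = 148.25 − 11 = 137.25; x' = -433 + 7·148.25 = 604.75.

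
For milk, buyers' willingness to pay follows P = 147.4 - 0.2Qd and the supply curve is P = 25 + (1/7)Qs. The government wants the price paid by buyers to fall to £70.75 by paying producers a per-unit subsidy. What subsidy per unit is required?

Required subsidy s = £9 per unit

At a buyer price of 70.75, quantity demanded is 737 − 5·70.75 = 383.25.
Sellers supply 383.25 only when they receive Ps = 25 + (1/7)·383.25 = 79.75.
s = Ps − Pb = 79.75 − 70.75 = 9.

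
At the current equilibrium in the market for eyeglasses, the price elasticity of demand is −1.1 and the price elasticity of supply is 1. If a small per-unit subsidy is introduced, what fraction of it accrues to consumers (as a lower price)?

Consumer share = 10/21

For a small subsidy around the equilibrium, the benefit split depends on the relative slopes, which at a point are proportional to the elasticities.
Buyer share = εs/(εs + |εd|) = 1/(1 + 1.1) = 10/21; seller share = |εd|/(εs + |εd|) = 11/21.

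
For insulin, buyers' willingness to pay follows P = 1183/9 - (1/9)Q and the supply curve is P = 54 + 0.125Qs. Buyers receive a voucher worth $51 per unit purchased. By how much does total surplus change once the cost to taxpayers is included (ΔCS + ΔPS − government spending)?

Net change in total surplus = -$5508

Pre-subsidy: 1183/9 - (1/9)Q = 54 + 0.125Q gives Q* = 328 and P* = 95.
With the rebate, buyers effectively pay Pb = Ps − 51, where Ps is the price sellers receive.
On the curves, Pb = 1183/9 - (1/9)Q and Ps = 54 + 0.125Q; the wedge Ps − Pb = 51 gives 54 + 0.125Q − (1183/9 - (1/9)Q) = 51, so Q' = 544.
Then Pb = 1183/9 − (1/9)·544 = 71 and Ps = 54 + 0.125·544 = 122.
ΔCS = ½(328 + 544)(95 − 71) = 10464; ΔPS = ½(328 + 544)(122 − 95) = 11772.
Government spending = 51 × 544 = 27744.
Net change = 10464 + 11772 − 27744 = -5508. The loss equals the DWL triangle ½·51·216.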